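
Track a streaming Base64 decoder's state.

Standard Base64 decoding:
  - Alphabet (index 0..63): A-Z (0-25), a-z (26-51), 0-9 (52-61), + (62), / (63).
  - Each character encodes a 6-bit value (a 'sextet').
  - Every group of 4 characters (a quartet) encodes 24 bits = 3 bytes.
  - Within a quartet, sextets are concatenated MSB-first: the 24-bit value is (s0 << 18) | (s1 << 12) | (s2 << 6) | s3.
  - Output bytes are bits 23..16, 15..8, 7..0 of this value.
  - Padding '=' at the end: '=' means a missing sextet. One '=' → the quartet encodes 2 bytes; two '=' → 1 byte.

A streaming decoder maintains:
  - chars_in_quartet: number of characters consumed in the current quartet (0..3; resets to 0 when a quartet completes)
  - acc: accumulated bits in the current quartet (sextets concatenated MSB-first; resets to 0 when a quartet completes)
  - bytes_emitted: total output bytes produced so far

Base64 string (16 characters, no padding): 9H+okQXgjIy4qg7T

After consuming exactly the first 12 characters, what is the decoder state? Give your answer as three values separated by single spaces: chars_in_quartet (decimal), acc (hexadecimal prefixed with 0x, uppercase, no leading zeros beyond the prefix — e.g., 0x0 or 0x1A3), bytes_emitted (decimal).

Answer: 0 0x0 9

Derivation:
After char 0 ('9'=61): chars_in_quartet=1 acc=0x3D bytes_emitted=0
After char 1 ('H'=7): chars_in_quartet=2 acc=0xF47 bytes_emitted=0
After char 2 ('+'=62): chars_in_quartet=3 acc=0x3D1FE bytes_emitted=0
After char 3 ('o'=40): chars_in_quartet=4 acc=0xF47FA8 -> emit F4 7F A8, reset; bytes_emitted=3
After char 4 ('k'=36): chars_in_quartet=1 acc=0x24 bytes_emitted=3
After char 5 ('Q'=16): chars_in_quartet=2 acc=0x910 bytes_emitted=3
After char 6 ('X'=23): chars_in_quartet=3 acc=0x24417 bytes_emitted=3
After char 7 ('g'=32): chars_in_quartet=4 acc=0x9105E0 -> emit 91 05 E0, reset; bytes_emitted=6
After char 8 ('j'=35): chars_in_quartet=1 acc=0x23 bytes_emitted=6
After char 9 ('I'=8): chars_in_quartet=2 acc=0x8C8 bytes_emitted=6
After char 10 ('y'=50): chars_in_quartet=3 acc=0x23232 bytes_emitted=6
After char 11 ('4'=56): chars_in_quartet=4 acc=0x8C8CB8 -> emit 8C 8C B8, reset; bytes_emitted=9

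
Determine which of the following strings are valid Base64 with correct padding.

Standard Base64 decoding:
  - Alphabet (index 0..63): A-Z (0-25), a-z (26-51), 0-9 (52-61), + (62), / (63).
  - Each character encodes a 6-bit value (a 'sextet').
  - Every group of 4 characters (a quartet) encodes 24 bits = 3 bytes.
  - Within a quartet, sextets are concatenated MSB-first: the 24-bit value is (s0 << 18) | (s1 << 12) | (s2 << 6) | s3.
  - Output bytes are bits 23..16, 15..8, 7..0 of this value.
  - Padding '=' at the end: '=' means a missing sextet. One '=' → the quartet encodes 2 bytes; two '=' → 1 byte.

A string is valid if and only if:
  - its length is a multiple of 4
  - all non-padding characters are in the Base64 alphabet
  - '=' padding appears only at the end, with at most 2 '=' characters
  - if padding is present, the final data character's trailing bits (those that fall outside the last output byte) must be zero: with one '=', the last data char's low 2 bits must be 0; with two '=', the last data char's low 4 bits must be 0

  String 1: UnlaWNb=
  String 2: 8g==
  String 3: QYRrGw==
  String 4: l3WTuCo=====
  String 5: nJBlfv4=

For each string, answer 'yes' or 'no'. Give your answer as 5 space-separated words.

Answer: no yes yes no yes

Derivation:
String 1: 'UnlaWNb=' → invalid (bad trailing bits)
String 2: '8g==' → valid
String 3: 'QYRrGw==' → valid
String 4: 'l3WTuCo=====' → invalid (5 pad chars (max 2))
String 5: 'nJBlfv4=' → valid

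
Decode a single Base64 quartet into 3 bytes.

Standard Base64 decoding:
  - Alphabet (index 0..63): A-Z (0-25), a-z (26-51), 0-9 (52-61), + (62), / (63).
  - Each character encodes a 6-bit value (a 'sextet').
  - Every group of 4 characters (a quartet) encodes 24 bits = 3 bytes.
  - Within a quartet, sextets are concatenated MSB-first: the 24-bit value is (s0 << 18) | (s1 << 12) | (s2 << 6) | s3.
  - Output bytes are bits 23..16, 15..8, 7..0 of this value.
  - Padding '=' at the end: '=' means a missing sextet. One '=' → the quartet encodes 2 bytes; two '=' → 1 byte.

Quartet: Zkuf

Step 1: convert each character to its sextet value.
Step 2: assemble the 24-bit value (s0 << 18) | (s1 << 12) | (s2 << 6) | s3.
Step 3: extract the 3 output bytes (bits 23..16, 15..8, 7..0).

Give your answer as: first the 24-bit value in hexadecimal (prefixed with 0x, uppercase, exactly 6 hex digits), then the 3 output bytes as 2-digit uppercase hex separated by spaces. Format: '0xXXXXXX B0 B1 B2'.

Sextets: Z=25, k=36, u=46, f=31
24-bit: (25<<18) | (36<<12) | (46<<6) | 31
      = 0x640000 | 0x024000 | 0x000B80 | 0x00001F
      = 0x664B9F
Bytes: (v>>16)&0xFF=66, (v>>8)&0xFF=4B, v&0xFF=9F

Answer: 0x664B9F 66 4B 9F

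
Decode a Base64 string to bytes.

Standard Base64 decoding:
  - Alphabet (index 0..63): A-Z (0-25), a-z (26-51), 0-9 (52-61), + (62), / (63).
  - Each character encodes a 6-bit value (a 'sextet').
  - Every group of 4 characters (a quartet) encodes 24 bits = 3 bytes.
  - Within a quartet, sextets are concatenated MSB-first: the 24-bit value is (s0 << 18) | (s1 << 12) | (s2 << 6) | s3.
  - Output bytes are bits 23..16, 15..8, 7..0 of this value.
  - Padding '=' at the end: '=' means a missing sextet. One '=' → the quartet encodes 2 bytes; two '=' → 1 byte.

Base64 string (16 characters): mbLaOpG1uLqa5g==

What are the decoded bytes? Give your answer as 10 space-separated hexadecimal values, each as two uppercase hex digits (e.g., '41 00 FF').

After char 0 ('m'=38): chars_in_quartet=1 acc=0x26 bytes_emitted=0
After char 1 ('b'=27): chars_in_quartet=2 acc=0x99B bytes_emitted=0
After char 2 ('L'=11): chars_in_quartet=3 acc=0x266CB bytes_emitted=0
After char 3 ('a'=26): chars_in_quartet=4 acc=0x99B2DA -> emit 99 B2 DA, reset; bytes_emitted=3
After char 4 ('O'=14): chars_in_quartet=1 acc=0xE bytes_emitted=3
After char 5 ('p'=41): chars_in_quartet=2 acc=0x3A9 bytes_emitted=3
After char 6 ('G'=6): chars_in_quartet=3 acc=0xEA46 bytes_emitted=3
After char 7 ('1'=53): chars_in_quartet=4 acc=0x3A91B5 -> emit 3A 91 B5, reset; bytes_emitted=6
After char 8 ('u'=46): chars_in_quartet=1 acc=0x2E bytes_emitted=6
After char 9 ('L'=11): chars_in_quartet=2 acc=0xB8B bytes_emitted=6
After char 10 ('q'=42): chars_in_quartet=3 acc=0x2E2EA bytes_emitted=6
After char 11 ('a'=26): chars_in_quartet=4 acc=0xB8BA9A -> emit B8 BA 9A, reset; bytes_emitted=9
After char 12 ('5'=57): chars_in_quartet=1 acc=0x39 bytes_emitted=9
After char 13 ('g'=32): chars_in_quartet=2 acc=0xE60 bytes_emitted=9
Padding '==': partial quartet acc=0xE60 -> emit E6; bytes_emitted=10

Answer: 99 B2 DA 3A 91 B5 B8 BA 9A E6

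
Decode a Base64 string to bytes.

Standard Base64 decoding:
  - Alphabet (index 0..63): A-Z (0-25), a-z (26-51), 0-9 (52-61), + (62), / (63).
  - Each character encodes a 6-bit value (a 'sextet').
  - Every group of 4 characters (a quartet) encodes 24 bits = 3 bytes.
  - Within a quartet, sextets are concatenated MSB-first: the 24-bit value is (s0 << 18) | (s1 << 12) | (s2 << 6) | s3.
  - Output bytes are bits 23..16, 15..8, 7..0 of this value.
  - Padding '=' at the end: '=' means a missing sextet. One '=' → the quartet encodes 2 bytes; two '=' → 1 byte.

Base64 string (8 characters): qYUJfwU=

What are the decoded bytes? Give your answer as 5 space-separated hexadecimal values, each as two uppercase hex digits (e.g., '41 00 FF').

After char 0 ('q'=42): chars_in_quartet=1 acc=0x2A bytes_emitted=0
After char 1 ('Y'=24): chars_in_quartet=2 acc=0xA98 bytes_emitted=0
After char 2 ('U'=20): chars_in_quartet=3 acc=0x2A614 bytes_emitted=0
After char 3 ('J'=9): chars_in_quartet=4 acc=0xA98509 -> emit A9 85 09, reset; bytes_emitted=3
After char 4 ('f'=31): chars_in_quartet=1 acc=0x1F bytes_emitted=3
After char 5 ('w'=48): chars_in_quartet=2 acc=0x7F0 bytes_emitted=3
After char 6 ('U'=20): chars_in_quartet=3 acc=0x1FC14 bytes_emitted=3
Padding '=': partial quartet acc=0x1FC14 -> emit 7F 05; bytes_emitted=5

Answer: A9 85 09 7F 05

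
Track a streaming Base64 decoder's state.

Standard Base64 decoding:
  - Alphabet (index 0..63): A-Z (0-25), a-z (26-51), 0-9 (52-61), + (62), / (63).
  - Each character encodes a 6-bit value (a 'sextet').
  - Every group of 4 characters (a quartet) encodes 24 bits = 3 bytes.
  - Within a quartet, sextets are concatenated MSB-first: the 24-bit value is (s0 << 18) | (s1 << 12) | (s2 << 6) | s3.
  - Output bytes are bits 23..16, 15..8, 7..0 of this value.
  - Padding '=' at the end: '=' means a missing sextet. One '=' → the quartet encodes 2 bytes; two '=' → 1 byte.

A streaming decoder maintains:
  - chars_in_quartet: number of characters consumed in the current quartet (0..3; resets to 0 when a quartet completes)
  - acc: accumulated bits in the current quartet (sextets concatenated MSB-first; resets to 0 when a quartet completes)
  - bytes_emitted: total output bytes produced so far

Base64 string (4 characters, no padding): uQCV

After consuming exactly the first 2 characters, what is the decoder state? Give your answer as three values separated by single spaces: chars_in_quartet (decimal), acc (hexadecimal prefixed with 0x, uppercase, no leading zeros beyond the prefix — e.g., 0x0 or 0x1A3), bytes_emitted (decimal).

Answer: 2 0xB90 0

Derivation:
After char 0 ('u'=46): chars_in_quartet=1 acc=0x2E bytes_emitted=0
After char 1 ('Q'=16): chars_in_quartet=2 acc=0xB90 bytes_emitted=0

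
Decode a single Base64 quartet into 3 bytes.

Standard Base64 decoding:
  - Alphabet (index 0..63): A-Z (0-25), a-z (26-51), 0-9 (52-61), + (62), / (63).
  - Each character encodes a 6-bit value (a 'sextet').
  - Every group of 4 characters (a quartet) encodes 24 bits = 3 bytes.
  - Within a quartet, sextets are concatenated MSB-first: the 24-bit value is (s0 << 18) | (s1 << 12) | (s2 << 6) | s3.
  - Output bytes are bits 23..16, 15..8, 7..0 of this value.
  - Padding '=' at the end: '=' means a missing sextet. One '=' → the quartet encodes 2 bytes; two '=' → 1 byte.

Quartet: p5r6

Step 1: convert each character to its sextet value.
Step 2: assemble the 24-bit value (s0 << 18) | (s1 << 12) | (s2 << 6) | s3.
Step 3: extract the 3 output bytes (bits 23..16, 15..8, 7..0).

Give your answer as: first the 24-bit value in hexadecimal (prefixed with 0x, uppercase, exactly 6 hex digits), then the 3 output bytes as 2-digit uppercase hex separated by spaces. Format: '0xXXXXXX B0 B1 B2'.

Answer: 0xA79AFA A7 9A FA

Derivation:
Sextets: p=41, 5=57, r=43, 6=58
24-bit: (41<<18) | (57<<12) | (43<<6) | 58
      = 0xA40000 | 0x039000 | 0x000AC0 | 0x00003A
      = 0xA79AFA
Bytes: (v>>16)&0xFF=A7, (v>>8)&0xFF=9A, v&0xFF=FA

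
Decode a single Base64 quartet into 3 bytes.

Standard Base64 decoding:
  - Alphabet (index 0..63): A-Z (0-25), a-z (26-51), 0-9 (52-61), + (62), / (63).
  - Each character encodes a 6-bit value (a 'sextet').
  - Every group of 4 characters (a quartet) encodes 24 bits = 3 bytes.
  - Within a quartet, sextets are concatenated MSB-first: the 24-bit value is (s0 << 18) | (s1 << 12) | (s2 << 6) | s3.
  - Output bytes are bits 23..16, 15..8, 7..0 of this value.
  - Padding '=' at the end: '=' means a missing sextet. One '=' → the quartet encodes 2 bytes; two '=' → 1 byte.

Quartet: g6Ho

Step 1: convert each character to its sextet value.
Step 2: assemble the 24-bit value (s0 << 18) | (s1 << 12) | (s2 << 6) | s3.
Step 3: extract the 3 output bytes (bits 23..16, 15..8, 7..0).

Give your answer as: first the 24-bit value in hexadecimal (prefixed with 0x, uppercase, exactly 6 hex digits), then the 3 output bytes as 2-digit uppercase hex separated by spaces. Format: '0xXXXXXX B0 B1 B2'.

Answer: 0x83A1E8 83 A1 E8

Derivation:
Sextets: g=32, 6=58, H=7, o=40
24-bit: (32<<18) | (58<<12) | (7<<6) | 40
      = 0x800000 | 0x03A000 | 0x0001C0 | 0x000028
      = 0x83A1E8
Bytes: (v>>16)&0xFF=83, (v>>8)&0xFF=A1, v&0xFF=E8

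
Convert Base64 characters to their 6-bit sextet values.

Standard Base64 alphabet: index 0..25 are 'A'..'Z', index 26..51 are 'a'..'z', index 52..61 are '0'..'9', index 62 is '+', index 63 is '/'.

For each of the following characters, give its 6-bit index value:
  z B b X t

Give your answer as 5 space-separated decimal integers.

'z': a..z range, 26 + ord('z') − ord('a') = 51
'B': A..Z range, ord('B') − ord('A') = 1
'b': a..z range, 26 + ord('b') − ord('a') = 27
'X': A..Z range, ord('X') − ord('A') = 23
't': a..z range, 26 + ord('t') − ord('a') = 45

Answer: 51 1 27 23 45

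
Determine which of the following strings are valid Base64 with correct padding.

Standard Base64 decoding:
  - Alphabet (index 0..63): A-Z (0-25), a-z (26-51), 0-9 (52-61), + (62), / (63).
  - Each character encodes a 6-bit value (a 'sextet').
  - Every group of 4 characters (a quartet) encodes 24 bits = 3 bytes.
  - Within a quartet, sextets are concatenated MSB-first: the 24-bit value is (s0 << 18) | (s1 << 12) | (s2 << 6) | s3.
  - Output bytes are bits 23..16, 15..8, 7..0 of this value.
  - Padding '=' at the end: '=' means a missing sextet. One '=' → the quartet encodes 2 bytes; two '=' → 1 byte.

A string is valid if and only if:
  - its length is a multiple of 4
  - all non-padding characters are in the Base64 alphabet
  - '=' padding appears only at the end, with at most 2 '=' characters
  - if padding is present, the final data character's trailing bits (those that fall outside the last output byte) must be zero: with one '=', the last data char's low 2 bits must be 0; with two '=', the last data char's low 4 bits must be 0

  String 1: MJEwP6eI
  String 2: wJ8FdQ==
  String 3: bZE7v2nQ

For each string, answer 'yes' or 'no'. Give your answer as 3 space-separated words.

String 1: 'MJEwP6eI' → valid
String 2: 'wJ8FdQ==' → valid
String 3: 'bZE7v2nQ' → valid

Answer: yes yes yes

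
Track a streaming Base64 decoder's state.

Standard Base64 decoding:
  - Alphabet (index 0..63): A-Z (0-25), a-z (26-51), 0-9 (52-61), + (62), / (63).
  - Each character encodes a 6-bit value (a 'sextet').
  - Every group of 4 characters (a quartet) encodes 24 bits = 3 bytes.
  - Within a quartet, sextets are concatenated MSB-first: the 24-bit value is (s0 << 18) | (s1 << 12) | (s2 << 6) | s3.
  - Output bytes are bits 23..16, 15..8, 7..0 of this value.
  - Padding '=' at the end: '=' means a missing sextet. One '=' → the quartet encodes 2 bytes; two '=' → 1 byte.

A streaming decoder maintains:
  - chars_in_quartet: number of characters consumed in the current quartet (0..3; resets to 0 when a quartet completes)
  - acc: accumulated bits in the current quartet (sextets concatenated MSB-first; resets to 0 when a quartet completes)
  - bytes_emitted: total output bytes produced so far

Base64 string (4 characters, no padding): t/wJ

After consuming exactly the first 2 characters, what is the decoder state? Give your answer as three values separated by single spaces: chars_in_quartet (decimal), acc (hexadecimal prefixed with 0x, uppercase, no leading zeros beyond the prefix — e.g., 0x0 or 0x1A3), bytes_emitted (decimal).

Answer: 2 0xB7F 0

Derivation:
After char 0 ('t'=45): chars_in_quartet=1 acc=0x2D bytes_emitted=0
After char 1 ('/'=63): chars_in_quartet=2 acc=0xB7F bytes_emitted=0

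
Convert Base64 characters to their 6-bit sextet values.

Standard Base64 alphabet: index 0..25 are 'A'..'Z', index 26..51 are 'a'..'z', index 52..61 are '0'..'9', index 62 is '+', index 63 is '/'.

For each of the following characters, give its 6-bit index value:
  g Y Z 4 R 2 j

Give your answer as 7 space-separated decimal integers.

Answer: 32 24 25 56 17 54 35

Derivation:
'g': a..z range, 26 + ord('g') − ord('a') = 32
'Y': A..Z range, ord('Y') − ord('A') = 24
'Z': A..Z range, ord('Z') − ord('A') = 25
'4': 0..9 range, 52 + ord('4') − ord('0') = 56
'R': A..Z range, ord('R') − ord('A') = 17
'2': 0..9 range, 52 + ord('2') − ord('0') = 54
'j': a..z range, 26 + ord('j') − ord('a') = 35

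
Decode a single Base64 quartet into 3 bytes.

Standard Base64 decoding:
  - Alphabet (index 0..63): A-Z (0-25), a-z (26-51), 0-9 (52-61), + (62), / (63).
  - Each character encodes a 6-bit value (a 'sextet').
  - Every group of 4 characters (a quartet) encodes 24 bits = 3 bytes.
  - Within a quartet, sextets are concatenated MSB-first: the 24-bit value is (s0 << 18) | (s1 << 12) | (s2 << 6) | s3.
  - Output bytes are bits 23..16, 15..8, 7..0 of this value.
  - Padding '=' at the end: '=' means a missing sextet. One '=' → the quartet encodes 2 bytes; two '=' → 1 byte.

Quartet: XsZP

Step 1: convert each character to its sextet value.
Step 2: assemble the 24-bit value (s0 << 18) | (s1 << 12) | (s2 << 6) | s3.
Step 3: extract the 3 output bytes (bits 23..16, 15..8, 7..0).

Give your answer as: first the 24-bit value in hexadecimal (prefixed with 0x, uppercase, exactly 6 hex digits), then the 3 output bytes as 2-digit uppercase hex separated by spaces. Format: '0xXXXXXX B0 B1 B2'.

Sextets: X=23, s=44, Z=25, P=15
24-bit: (23<<18) | (44<<12) | (25<<6) | 15
      = 0x5C0000 | 0x02C000 | 0x000640 | 0x00000F
      = 0x5EC64F
Bytes: (v>>16)&0xFF=5E, (v>>8)&0xFF=C6, v&0xFF=4F

Answer: 0x5EC64F 5E C6 4F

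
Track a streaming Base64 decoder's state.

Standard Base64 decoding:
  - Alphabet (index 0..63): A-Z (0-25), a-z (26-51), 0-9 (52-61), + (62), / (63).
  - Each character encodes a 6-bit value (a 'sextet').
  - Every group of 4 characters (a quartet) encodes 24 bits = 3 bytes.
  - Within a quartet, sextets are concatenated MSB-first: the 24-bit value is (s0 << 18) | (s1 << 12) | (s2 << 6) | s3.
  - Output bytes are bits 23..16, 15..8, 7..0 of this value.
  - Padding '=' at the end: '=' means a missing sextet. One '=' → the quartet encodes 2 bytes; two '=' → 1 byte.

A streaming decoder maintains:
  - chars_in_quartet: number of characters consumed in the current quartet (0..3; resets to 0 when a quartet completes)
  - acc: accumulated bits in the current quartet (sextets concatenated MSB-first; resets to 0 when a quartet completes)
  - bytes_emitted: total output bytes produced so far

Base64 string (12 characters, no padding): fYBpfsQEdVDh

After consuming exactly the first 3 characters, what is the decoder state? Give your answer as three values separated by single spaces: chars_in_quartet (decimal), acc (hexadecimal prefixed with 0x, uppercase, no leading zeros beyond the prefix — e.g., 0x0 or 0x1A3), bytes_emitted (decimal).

Answer: 3 0x1F601 0

Derivation:
After char 0 ('f'=31): chars_in_quartet=1 acc=0x1F bytes_emitted=0
After char 1 ('Y'=24): chars_in_quartet=2 acc=0x7D8 bytes_emitted=0
After char 2 ('B'=1): chars_in_quartet=3 acc=0x1F601 bytes_emitted=0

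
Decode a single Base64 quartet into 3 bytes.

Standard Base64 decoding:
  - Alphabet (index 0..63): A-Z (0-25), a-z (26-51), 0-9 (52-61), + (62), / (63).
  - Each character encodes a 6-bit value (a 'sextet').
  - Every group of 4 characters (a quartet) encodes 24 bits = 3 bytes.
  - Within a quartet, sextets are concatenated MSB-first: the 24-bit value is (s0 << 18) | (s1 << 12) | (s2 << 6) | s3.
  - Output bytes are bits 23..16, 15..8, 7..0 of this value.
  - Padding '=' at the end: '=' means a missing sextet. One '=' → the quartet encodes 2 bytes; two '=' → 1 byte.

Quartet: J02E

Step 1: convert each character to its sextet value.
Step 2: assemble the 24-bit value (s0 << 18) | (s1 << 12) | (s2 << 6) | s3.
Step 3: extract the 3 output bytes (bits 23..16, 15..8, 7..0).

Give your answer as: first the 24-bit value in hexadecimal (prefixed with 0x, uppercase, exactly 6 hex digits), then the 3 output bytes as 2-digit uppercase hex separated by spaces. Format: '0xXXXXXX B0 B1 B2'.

Sextets: J=9, 0=52, 2=54, E=4
24-bit: (9<<18) | (52<<12) | (54<<6) | 4
      = 0x240000 | 0x034000 | 0x000D80 | 0x000004
      = 0x274D84
Bytes: (v>>16)&0xFF=27, (v>>8)&0xFF=4D, v&0xFF=84

Answer: 0x274D84 27 4D 84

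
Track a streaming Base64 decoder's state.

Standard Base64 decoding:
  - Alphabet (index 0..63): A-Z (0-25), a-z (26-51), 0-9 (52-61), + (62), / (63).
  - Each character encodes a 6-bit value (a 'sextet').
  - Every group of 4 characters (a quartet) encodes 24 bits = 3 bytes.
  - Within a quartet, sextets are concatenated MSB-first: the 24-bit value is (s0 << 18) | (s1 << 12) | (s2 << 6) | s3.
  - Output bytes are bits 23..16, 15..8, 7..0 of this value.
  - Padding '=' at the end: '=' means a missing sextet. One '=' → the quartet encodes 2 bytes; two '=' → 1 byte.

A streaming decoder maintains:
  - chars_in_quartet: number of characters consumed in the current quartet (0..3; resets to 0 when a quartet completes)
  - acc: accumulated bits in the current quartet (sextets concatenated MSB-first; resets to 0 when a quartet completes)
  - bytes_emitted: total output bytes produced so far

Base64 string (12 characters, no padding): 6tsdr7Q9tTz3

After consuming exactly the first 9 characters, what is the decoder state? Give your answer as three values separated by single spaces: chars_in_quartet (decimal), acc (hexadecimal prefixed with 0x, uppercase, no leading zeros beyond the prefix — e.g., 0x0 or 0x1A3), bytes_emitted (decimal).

Answer: 1 0x2D 6

Derivation:
After char 0 ('6'=58): chars_in_quartet=1 acc=0x3A bytes_emitted=0
After char 1 ('t'=45): chars_in_quartet=2 acc=0xEAD bytes_emitted=0
After char 2 ('s'=44): chars_in_quartet=3 acc=0x3AB6C bytes_emitted=0
After char 3 ('d'=29): chars_in_quartet=4 acc=0xEADB1D -> emit EA DB 1D, reset; bytes_emitted=3
After char 4 ('r'=43): chars_in_quartet=1 acc=0x2B bytes_emitted=3
After char 5 ('7'=59): chars_in_quartet=2 acc=0xAFB bytes_emitted=3
After char 6 ('Q'=16): chars_in_quartet=3 acc=0x2BED0 bytes_emitted=3
After char 7 ('9'=61): chars_in_quartet=4 acc=0xAFB43D -> emit AF B4 3D, reset; bytes_emitted=6
After char 8 ('t'=45): chars_in_quartet=1 acc=0x2D bytes_emitted=6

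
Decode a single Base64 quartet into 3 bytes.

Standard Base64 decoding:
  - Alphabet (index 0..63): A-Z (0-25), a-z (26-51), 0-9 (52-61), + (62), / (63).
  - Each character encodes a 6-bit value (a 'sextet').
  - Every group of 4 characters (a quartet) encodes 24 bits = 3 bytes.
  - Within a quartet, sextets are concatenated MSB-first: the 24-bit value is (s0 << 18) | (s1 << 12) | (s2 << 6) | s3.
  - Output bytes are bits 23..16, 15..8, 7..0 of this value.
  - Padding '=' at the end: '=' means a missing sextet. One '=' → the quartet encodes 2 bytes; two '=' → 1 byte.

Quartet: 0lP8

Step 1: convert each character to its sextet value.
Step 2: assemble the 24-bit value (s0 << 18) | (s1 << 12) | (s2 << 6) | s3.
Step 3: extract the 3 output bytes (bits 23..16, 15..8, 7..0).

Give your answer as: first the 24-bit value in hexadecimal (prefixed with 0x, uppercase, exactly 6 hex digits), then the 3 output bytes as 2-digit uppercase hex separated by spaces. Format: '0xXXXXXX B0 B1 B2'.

Answer: 0xD253FC D2 53 FC

Derivation:
Sextets: 0=52, l=37, P=15, 8=60
24-bit: (52<<18) | (37<<12) | (15<<6) | 60
      = 0xD00000 | 0x025000 | 0x0003C0 | 0x00003C
      = 0xD253FC
Bytes: (v>>16)&0xFF=D2, (v>>8)&0xFF=53, v&0xFF=FC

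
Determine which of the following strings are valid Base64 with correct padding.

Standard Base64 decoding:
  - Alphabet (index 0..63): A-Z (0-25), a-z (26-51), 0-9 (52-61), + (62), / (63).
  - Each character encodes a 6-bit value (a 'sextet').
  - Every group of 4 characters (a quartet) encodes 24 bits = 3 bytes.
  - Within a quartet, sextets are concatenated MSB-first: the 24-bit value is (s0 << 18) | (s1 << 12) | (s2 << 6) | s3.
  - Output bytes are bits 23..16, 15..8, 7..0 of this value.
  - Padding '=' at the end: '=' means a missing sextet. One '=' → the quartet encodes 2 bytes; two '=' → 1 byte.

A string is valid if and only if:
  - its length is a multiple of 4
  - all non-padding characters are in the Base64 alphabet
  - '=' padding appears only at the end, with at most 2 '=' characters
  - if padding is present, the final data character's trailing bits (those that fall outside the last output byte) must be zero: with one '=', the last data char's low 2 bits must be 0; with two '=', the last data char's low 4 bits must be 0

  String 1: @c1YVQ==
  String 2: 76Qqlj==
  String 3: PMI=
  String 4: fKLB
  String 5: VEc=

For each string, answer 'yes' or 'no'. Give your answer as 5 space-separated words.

String 1: '@c1YVQ==' → invalid (bad char(s): ['@'])
String 2: '76Qqlj==' → invalid (bad trailing bits)
String 3: 'PMI=' → valid
String 4: 'fKLB' → valid
String 5: 'VEc=' → valid

Answer: no no yes yes yes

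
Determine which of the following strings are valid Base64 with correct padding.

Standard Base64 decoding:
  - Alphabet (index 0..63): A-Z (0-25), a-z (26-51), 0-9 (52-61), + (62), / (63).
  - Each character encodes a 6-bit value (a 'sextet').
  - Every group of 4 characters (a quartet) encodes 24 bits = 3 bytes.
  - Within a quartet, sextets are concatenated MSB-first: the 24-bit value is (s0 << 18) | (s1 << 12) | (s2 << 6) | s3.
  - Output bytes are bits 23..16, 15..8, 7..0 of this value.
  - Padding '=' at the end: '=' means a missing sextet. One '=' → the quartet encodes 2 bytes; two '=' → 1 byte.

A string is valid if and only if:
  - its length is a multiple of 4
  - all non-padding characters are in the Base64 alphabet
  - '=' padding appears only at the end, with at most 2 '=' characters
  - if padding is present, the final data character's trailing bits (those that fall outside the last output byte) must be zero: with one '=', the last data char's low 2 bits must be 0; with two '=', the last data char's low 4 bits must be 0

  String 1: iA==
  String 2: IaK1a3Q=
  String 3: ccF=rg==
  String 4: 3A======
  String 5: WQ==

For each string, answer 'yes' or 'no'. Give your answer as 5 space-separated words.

String 1: 'iA==' → valid
String 2: 'IaK1a3Q=' → valid
String 3: 'ccF=rg==' → invalid (bad char(s): ['=']; '=' in middle)
String 4: '3A======' → invalid (6 pad chars (max 2))
String 5: 'WQ==' → valid

Answer: yes yes no no yes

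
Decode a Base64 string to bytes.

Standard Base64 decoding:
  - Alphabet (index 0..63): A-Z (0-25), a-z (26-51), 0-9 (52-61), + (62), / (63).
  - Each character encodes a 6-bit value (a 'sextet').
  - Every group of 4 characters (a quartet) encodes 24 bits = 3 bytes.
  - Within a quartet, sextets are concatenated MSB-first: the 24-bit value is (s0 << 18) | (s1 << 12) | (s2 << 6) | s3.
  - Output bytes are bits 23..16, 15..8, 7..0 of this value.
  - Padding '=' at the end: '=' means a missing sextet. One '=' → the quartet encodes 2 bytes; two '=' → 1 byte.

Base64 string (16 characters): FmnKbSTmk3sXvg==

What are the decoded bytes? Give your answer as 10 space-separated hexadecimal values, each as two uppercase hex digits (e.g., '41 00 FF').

After char 0 ('F'=5): chars_in_quartet=1 acc=0x5 bytes_emitted=0
After char 1 ('m'=38): chars_in_quartet=2 acc=0x166 bytes_emitted=0
After char 2 ('n'=39): chars_in_quartet=3 acc=0x59A7 bytes_emitted=0
After char 3 ('K'=10): chars_in_quartet=4 acc=0x1669CA -> emit 16 69 CA, reset; bytes_emitted=3
After char 4 ('b'=27): chars_in_quartet=1 acc=0x1B bytes_emitted=3
After char 5 ('S'=18): chars_in_quartet=2 acc=0x6D2 bytes_emitted=3
After char 6 ('T'=19): chars_in_quartet=3 acc=0x1B493 bytes_emitted=3
After char 7 ('m'=38): chars_in_quartet=4 acc=0x6D24E6 -> emit 6D 24 E6, reset; bytes_emitted=6
After char 8 ('k'=36): chars_in_quartet=1 acc=0x24 bytes_emitted=6
After char 9 ('3'=55): chars_in_quartet=2 acc=0x937 bytes_emitted=6
After char 10 ('s'=44): chars_in_quartet=3 acc=0x24DEC bytes_emitted=6
After char 11 ('X'=23): chars_in_quartet=4 acc=0x937B17 -> emit 93 7B 17, reset; bytes_emitted=9
After char 12 ('v'=47): chars_in_quartet=1 acc=0x2F bytes_emitted=9
After char 13 ('g'=32): chars_in_quartet=2 acc=0xBE0 bytes_emitted=9
Padding '==': partial quartet acc=0xBE0 -> emit BE; bytes_emitted=10

Answer: 16 69 CA 6D 24 E6 93 7B 17 BE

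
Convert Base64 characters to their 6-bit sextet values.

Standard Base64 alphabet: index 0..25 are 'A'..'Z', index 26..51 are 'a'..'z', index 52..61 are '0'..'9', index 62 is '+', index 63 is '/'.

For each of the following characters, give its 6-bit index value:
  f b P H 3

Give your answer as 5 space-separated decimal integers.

'f': a..z range, 26 + ord('f') − ord('a') = 31
'b': a..z range, 26 + ord('b') − ord('a') = 27
'P': A..Z range, ord('P') − ord('A') = 15
'H': A..Z range, ord('H') − ord('A') = 7
'3': 0..9 range, 52 + ord('3') − ord('0') = 55

Answer: 31 27 15 7 55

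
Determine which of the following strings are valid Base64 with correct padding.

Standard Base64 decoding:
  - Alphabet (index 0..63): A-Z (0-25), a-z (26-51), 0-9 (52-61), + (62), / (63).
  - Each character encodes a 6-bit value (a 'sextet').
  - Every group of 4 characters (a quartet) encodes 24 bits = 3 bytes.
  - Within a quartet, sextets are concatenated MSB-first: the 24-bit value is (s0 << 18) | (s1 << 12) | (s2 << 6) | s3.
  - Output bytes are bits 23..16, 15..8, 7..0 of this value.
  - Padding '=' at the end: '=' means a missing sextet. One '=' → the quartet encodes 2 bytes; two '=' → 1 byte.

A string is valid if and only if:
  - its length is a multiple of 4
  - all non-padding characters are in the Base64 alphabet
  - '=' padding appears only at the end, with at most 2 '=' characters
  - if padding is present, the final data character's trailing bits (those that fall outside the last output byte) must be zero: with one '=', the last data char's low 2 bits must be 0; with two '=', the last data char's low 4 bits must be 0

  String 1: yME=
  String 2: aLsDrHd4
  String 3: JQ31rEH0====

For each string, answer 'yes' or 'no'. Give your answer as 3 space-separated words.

Answer: yes yes no

Derivation:
String 1: 'yME=' → valid
String 2: 'aLsDrHd4' → valid
String 3: 'JQ31rEH0====' → invalid (4 pad chars (max 2))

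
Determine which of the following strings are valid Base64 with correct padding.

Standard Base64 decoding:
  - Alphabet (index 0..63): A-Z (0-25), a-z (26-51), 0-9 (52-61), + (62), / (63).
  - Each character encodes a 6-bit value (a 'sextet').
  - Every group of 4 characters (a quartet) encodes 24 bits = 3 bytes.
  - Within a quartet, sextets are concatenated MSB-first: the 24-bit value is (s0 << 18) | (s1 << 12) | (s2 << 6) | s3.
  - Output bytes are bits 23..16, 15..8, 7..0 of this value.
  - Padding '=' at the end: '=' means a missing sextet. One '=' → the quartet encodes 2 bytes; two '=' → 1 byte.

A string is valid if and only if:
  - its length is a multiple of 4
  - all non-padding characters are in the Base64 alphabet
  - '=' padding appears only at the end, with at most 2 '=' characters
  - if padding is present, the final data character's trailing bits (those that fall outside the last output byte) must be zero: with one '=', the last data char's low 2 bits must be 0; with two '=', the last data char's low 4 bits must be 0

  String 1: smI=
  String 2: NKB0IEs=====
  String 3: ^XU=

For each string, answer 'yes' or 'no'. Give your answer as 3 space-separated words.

String 1: 'smI=' → valid
String 2: 'NKB0IEs=====' → invalid (5 pad chars (max 2))
String 3: '^XU=' → invalid (bad char(s): ['^'])

Answer: yes no no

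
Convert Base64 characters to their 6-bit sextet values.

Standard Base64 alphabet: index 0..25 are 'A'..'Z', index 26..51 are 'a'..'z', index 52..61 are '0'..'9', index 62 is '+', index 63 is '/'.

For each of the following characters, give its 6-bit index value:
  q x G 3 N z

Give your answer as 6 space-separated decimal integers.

'q': a..z range, 26 + ord('q') − ord('a') = 42
'x': a..z range, 26 + ord('x') − ord('a') = 49
'G': A..Z range, ord('G') − ord('A') = 6
'3': 0..9 range, 52 + ord('3') − ord('0') = 55
'N': A..Z range, ord('N') − ord('A') = 13
'z': a..z range, 26 + ord('z') − ord('a') = 51

Answer: 42 49 6 55 13 51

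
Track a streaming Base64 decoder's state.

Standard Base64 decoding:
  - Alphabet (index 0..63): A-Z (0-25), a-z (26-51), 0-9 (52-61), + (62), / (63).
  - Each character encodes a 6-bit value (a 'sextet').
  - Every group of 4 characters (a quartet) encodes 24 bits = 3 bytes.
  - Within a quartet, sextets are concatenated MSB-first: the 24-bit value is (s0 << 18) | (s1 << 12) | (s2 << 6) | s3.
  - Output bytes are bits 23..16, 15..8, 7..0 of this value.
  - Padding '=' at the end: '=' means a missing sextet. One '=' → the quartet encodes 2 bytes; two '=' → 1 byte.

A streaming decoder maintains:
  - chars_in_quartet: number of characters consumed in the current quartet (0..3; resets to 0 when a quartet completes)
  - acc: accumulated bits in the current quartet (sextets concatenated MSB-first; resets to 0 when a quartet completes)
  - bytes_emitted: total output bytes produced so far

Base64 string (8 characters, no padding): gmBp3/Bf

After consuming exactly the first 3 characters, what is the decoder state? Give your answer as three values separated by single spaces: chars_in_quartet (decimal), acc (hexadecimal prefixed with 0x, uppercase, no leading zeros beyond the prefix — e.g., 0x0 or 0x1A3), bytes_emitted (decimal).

After char 0 ('g'=32): chars_in_quartet=1 acc=0x20 bytes_emitted=0
After char 1 ('m'=38): chars_in_quartet=2 acc=0x826 bytes_emitted=0
After char 2 ('B'=1): chars_in_quartet=3 acc=0x20981 bytes_emitted=0

Answer: 3 0x20981 0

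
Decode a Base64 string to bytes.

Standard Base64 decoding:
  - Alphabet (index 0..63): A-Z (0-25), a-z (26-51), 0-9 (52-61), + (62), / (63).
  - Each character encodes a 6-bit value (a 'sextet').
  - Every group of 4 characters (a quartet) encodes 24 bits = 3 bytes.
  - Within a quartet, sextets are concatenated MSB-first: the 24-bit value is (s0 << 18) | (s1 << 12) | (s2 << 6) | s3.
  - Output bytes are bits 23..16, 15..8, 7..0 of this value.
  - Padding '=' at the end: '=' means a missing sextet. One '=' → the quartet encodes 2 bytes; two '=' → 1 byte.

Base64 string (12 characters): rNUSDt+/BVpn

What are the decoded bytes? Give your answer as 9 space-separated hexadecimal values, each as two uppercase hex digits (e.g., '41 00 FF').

Answer: AC D5 12 0E DF BF 05 5A 67

Derivation:
After char 0 ('r'=43): chars_in_quartet=1 acc=0x2B bytes_emitted=0
After char 1 ('N'=13): chars_in_quartet=2 acc=0xACD bytes_emitted=0
After char 2 ('U'=20): chars_in_quartet=3 acc=0x2B354 bytes_emitted=0
After char 3 ('S'=18): chars_in_quartet=4 acc=0xACD512 -> emit AC D5 12, reset; bytes_emitted=3
After char 4 ('D'=3): chars_in_quartet=1 acc=0x3 bytes_emitted=3
After char 5 ('t'=45): chars_in_quartet=2 acc=0xED bytes_emitted=3
After char 6 ('+'=62): chars_in_quartet=3 acc=0x3B7E bytes_emitted=3
After char 7 ('/'=63): chars_in_quartet=4 acc=0xEDFBF -> emit 0E DF BF, reset; bytes_emitted=6
After char 8 ('B'=1): chars_in_quartet=1 acc=0x1 bytes_emitted=6
After char 9 ('V'=21): chars_in_quartet=2 acc=0x55 bytes_emitted=6
After char 10 ('p'=41): chars_in_quartet=3 acc=0x1569 bytes_emitted=6
After char 11 ('n'=39): chars_in_quartet=4 acc=0x55A67 -> emit 05 5A 67, reset; bytes_emitted=9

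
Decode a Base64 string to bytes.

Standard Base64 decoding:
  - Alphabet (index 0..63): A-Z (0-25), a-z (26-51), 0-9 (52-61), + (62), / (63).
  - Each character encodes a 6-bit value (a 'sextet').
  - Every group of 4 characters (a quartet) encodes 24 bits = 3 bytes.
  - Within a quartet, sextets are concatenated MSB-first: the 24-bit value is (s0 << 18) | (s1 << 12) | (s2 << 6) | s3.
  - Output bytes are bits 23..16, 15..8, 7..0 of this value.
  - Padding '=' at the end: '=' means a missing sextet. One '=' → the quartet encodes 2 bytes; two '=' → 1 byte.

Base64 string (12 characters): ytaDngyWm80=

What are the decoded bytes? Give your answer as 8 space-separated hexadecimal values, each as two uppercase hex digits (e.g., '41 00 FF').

After char 0 ('y'=50): chars_in_quartet=1 acc=0x32 bytes_emitted=0
After char 1 ('t'=45): chars_in_quartet=2 acc=0xCAD bytes_emitted=0
After char 2 ('a'=26): chars_in_quartet=3 acc=0x32B5A bytes_emitted=0
After char 3 ('D'=3): chars_in_quartet=4 acc=0xCAD683 -> emit CA D6 83, reset; bytes_emitted=3
After char 4 ('n'=39): chars_in_quartet=1 acc=0x27 bytes_emitted=3
After char 5 ('g'=32): chars_in_quartet=2 acc=0x9E0 bytes_emitted=3
After char 6 ('y'=50): chars_in_quartet=3 acc=0x27832 bytes_emitted=3
After char 7 ('W'=22): chars_in_quartet=4 acc=0x9E0C96 -> emit 9E 0C 96, reset; bytes_emitted=6
After char 8 ('m'=38): chars_in_quartet=1 acc=0x26 bytes_emitted=6
After char 9 ('8'=60): chars_in_quartet=2 acc=0x9BC bytes_emitted=6
After char 10 ('0'=52): chars_in_quartet=3 acc=0x26F34 bytes_emitted=6
Padding '=': partial quartet acc=0x26F34 -> emit 9B CD; bytes_emitted=8

Answer: CA D6 83 9E 0C 96 9B CD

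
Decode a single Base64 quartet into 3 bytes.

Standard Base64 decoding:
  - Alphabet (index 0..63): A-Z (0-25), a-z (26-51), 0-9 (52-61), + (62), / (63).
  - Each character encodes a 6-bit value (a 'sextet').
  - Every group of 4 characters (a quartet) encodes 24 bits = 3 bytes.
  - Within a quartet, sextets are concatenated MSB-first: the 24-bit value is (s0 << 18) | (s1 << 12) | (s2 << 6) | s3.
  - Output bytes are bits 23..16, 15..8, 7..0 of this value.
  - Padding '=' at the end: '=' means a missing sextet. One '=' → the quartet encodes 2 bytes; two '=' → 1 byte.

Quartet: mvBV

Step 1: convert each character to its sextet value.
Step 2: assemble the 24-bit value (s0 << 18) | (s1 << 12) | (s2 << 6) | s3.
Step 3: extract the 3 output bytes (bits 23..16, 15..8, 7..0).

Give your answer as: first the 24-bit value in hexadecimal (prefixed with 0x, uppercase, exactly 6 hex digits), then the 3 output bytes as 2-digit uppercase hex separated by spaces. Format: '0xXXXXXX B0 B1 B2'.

Answer: 0x9AF055 9A F0 55

Derivation:
Sextets: m=38, v=47, B=1, V=21
24-bit: (38<<18) | (47<<12) | (1<<6) | 21
      = 0x980000 | 0x02F000 | 0x000040 | 0x000015
      = 0x9AF055
Bytes: (v>>16)&0xFF=9A, (v>>8)&0xFF=F0, v&0xFF=55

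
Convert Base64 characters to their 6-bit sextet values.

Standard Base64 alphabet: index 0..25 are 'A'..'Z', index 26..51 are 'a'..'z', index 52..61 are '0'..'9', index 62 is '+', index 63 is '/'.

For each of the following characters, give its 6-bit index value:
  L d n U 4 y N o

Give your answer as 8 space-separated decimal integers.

'L': A..Z range, ord('L') − ord('A') = 11
'd': a..z range, 26 + ord('d') − ord('a') = 29
'n': a..z range, 26 + ord('n') − ord('a') = 39
'U': A..Z range, ord('U') − ord('A') = 20
'4': 0..9 range, 52 + ord('4') − ord('0') = 56
'y': a..z range, 26 + ord('y') − ord('a') = 50
'N': A..Z range, ord('N') − ord('A') = 13
'o': a..z range, 26 + ord('o') − ord('a') = 40

Answer: 11 29 39 20 56 50 13 40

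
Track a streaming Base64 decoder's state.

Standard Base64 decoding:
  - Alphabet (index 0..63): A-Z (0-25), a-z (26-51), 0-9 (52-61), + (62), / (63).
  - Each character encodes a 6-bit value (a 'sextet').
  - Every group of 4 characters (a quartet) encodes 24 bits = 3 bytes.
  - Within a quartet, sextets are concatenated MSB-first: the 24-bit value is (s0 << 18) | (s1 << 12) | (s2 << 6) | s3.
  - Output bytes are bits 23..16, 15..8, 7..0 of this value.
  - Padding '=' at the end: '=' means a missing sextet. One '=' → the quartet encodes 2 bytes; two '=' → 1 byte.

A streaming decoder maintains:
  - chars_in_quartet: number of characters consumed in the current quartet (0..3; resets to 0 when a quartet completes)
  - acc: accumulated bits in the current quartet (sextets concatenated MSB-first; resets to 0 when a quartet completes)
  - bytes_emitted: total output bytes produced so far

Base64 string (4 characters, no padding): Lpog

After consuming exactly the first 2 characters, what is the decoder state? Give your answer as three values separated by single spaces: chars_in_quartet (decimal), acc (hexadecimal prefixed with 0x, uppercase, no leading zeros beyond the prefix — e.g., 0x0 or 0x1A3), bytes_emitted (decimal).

After char 0 ('L'=11): chars_in_quartet=1 acc=0xB bytes_emitted=0
After char 1 ('p'=41): chars_in_quartet=2 acc=0x2E9 bytes_emitted=0

Answer: 2 0x2E9 0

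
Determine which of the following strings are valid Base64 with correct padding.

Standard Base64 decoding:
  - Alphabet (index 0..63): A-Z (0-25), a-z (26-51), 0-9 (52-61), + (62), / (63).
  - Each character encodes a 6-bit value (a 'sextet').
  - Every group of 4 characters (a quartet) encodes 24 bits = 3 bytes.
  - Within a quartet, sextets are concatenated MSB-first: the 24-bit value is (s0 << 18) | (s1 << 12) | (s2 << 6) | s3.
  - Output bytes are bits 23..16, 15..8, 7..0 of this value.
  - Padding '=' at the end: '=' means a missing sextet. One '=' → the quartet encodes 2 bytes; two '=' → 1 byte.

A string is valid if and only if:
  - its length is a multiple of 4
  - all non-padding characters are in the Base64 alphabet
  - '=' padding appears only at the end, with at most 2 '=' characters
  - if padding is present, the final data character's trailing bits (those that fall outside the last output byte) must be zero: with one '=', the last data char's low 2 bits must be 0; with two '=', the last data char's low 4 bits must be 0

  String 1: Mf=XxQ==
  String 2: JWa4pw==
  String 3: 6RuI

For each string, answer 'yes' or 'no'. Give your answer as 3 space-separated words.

Answer: no yes yes

Derivation:
String 1: 'Mf=XxQ==' → invalid (bad char(s): ['=']; '=' in middle)
String 2: 'JWa4pw==' → valid
String 3: '6RuI' → valid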